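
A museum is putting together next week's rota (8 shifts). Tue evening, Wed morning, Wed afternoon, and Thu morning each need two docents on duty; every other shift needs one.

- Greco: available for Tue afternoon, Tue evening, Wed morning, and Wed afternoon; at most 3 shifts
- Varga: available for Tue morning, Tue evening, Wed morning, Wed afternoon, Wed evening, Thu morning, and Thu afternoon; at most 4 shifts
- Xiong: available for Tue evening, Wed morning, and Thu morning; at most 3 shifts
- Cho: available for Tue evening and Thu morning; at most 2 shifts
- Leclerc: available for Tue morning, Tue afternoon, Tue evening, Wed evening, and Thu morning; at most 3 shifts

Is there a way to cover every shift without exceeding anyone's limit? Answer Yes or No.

Yes

Wed afternoon can only be covered by Greco and Varga, so that assignment is forced.
Thu afternoon can only be covered by Varga, so that assignment is forced.
One valid schedule: Tue morning→Varga, Tue afternoon→Greco, Tue evening→Xiong+Cho, Wed morning→Greco+Xiong, Wed afternoon→Greco+Varga, Wed evening→Varga, Thu morning→Xiong+Cho, Thu afternoon→Varga.
Loads: Greco 3/3, Varga 4/4, Xiong 3/3, Cho 2/2, Leclerc 0/3 — all within limits.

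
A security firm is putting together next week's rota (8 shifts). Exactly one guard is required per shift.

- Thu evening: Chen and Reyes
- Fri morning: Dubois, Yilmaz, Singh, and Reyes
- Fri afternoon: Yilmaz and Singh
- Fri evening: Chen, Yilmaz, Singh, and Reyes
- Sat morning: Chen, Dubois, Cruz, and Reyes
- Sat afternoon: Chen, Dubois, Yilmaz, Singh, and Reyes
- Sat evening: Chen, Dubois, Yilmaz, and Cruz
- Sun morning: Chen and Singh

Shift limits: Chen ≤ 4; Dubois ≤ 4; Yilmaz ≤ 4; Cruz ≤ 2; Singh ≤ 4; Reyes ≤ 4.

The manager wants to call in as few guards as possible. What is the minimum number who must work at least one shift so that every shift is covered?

2

8 slots to fill and no one can take more than 4, so at least ⌈8/4⌉ = 2 guards are needed.
Chen and Yilmaz alone can cover everything: Thu evening→Chen, Fri morning→Yilmaz, Fri afternoon→Yilmaz, Fri evening→Chen, Sat morning→Chen, Sat afternoon→Yilmaz, Sat evening→Yilmaz, Sun morning→Chen.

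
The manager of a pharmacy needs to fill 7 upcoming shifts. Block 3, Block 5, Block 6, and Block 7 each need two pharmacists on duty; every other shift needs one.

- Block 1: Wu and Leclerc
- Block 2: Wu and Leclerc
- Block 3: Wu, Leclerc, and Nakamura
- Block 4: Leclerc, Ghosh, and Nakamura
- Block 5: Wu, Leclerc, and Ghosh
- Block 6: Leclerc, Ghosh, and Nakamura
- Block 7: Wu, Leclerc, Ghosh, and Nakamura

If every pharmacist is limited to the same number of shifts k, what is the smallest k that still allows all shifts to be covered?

3

With 4 pharmacists and 11 worker-slots to fill, someone must work at least ⌈11/4⌉ = 3 shifts, so k ≥ 3.
k = 3 works: Block 1→Wu, Block 2→Wu, Block 3→Wu+Leclerc, Block 4→Leclerc, Block 5→Leclerc+Ghosh, Block 6→Ghosh+Nakamura, Block 7→Ghosh+Nakamura.
Loads: Wu 3, Leclerc 3, Ghosh 3, Nakamura 2 — all ≤ 3.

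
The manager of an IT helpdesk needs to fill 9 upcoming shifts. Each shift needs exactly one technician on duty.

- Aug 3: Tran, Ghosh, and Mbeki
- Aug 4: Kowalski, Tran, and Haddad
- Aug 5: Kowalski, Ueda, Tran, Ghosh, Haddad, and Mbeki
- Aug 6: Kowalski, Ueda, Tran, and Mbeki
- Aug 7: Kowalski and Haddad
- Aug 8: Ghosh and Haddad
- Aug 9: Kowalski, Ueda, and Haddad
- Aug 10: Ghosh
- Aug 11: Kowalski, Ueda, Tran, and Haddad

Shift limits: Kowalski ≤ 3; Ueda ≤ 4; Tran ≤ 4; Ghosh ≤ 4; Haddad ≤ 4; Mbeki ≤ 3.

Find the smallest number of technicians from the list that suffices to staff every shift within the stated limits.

3

9 slots to fill and no one can take more than 4, so at least ⌈9/4⌉ = 3 technicians are needed.
Kowalski, Ueda, and Ghosh alone can cover everything: Aug 3→Ghosh, Aug 4→Kowalski, Aug 5→Ueda, Aug 6→Kowalski, Aug 7→Kowalski, Aug 8→Ghosh, Aug 9→Ueda, Aug 10→Ghosh, Aug 11→Ueda.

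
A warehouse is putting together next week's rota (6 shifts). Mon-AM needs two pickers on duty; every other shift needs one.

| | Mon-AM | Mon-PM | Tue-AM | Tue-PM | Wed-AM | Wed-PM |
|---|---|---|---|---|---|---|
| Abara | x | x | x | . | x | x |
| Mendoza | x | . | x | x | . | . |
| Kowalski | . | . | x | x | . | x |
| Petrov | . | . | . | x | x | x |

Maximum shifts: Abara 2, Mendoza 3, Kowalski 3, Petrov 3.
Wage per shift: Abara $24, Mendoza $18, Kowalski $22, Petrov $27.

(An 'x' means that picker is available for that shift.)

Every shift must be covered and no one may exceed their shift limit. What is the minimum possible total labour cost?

$151

Mon-AM can only be covered by Abara and Mendoza, so that assignment is forced.
Mon-PM can only be covered by Abara, so that assignment is forced.
Picking the cheapest available picker for each shift independently would cost $148, but that ignores the shift limits.
An optimal schedule: Mon-AM→Abara+Mendoza, Mon-PM→Abara, Tue-AM→Mendoza, Tue-PM→Mendoza, Wed-AM→Petrov, Wed-PM→Kowalski.
Total: 24 + 18 + 24 + 18 + 18 + 27 + 22 = $151.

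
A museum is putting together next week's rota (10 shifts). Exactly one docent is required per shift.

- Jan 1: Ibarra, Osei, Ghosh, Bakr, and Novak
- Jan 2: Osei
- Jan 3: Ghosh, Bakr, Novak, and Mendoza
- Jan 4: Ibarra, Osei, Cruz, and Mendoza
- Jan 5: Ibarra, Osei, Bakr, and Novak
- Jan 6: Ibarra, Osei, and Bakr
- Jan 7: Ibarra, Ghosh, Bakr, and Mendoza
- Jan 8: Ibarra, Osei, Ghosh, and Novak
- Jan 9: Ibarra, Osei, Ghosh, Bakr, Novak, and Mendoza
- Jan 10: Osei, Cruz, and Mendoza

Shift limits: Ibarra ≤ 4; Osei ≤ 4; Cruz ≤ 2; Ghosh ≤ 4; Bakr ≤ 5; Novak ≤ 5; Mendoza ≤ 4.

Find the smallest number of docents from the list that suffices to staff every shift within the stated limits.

10 slots to fill and no one can take more than 5, so at least ⌈10/5⌉ = 2 docents are needed.
No set of 2 docents can cover every shift (each such set leaves at least one shift with no one available or exceeds a cap).
Ibarra, Osei, and Ghosh alone can cover everything: Jan 1→Osei, Jan 2→Osei, Jan 3→Ghosh, Jan 4→Ibarra, Jan 5→Ibarra, Jan 6→Ibarra, Jan 7→Ibarra, Jan 8→Osei, Jan 9→Ghosh, Jan 10→Osei.

3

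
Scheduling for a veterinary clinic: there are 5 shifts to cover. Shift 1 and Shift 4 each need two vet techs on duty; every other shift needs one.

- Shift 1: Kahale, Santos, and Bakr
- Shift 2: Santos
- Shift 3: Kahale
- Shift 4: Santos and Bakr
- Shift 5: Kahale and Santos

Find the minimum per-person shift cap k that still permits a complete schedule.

3

With 3 vet techs and 7 worker-slots to fill, someone must work at least ⌈7/3⌉ = 3 shifts, so k ≥ 3.
k = 3 works: Shift 1→Kahale+Santos, Shift 2→Santos, Shift 3→Kahale, Shift 4→Santos+Bakr, Shift 5→Kahale.
Loads: Kahale 3, Santos 3, Bakr 1 — all ≤ 3.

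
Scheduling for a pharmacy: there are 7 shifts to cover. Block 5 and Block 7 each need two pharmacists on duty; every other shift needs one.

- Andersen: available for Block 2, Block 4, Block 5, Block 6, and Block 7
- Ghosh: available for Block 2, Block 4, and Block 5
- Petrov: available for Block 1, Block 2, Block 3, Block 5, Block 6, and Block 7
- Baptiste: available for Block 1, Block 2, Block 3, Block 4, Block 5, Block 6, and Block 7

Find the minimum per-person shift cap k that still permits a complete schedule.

With 4 pharmacists and 9 worker-slots to fill, someone must work at least ⌈9/4⌉ = 3 shifts, so k ≥ 3.
k = 3 works: Block 1→Petrov, Block 2→Ghosh, Block 3→Petrov, Block 4→Andersen, Block 5→Ghosh+Baptiste, Block 6→Andersen, Block 7→Andersen+Petrov.
Loads: Andersen 3, Ghosh 2, Petrov 3, Baptiste 1 — all ≤ 3.

3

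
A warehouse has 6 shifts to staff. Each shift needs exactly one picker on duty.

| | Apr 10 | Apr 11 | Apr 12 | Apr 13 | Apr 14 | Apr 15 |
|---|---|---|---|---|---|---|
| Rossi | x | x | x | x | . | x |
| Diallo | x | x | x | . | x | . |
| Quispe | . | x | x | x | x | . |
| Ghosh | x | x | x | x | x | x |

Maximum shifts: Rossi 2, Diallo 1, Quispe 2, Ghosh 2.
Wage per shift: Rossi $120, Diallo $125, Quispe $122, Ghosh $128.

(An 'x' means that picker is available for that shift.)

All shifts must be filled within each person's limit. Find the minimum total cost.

$737

Picking the cheapest available picker for each shift independently would cost $722, but that ignores the shift limits.
An optimal schedule: Apr 10→Rossi, Apr 11→Quispe, Apr 12→Ghosh, Apr 13→Quispe, Apr 14→Diallo, Apr 15→Rossi.
Total: 120 + 122 + 128 + 122 + 125 + 120 = $737.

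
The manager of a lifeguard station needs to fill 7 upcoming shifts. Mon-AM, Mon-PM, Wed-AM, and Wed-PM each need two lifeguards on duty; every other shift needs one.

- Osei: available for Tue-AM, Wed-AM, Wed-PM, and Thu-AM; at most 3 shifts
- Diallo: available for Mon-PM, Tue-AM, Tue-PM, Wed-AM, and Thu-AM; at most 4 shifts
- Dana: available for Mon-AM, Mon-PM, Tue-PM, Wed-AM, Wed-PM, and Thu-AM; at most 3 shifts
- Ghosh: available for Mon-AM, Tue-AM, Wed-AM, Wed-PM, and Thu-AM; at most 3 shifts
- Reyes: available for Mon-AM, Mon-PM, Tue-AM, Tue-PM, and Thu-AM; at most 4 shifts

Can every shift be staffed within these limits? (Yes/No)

Yes

One valid schedule: Mon-AM→Dana+Ghosh, Mon-PM→Diallo+Dana, Tue-AM→Osei, Tue-PM→Diallo, Wed-AM→Diallo+Ghosh, Wed-PM→Osei+Dana, Thu-AM→Osei.
Loads: Osei 3/3, Diallo 3/4, Dana 3/3, Ghosh 2/3, Reyes 0/4 — all within limits.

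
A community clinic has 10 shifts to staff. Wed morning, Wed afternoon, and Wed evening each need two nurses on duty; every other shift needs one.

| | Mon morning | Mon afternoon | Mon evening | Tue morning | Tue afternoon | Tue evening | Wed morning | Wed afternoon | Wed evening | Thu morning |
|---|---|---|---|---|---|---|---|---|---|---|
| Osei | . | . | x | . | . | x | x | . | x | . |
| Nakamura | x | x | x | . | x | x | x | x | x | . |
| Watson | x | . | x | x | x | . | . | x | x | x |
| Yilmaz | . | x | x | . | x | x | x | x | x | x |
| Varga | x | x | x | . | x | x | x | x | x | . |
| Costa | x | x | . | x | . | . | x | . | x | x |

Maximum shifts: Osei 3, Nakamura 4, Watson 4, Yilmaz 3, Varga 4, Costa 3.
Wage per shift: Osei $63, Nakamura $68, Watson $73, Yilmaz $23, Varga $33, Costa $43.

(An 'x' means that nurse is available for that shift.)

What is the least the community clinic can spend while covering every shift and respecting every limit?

Picking the cheapest available nurse for each shift independently would cost $359, but that ignores the shift limits.
An optimal schedule: Mon morning→Varga, Mon afternoon→Yilmaz, Mon evening→Osei, Tue morning→Costa, Tue afternoon→Varga, Tue evening→Varga, Wed morning→Costa+Osei, Wed afternoon→Yilmaz+Varga, Wed evening→Costa+Osei, Thu morning→Yilmaz.
Total: 33 + 23 + 63 + 43 + 33 + 33 + 43 + 63 + 23 + 33 + 43 + 63 + 23 = $519.

$519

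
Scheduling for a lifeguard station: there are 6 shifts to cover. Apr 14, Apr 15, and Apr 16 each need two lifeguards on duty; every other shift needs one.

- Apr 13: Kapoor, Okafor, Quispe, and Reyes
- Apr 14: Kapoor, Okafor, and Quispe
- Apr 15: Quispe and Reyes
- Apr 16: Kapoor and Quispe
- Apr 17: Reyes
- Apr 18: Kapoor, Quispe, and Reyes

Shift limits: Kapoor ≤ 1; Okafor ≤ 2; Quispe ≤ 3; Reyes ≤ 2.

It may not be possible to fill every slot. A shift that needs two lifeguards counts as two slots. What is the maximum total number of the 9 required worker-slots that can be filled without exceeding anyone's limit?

Total capacity across all lifeguards is 1+2+3+2 = 8, and 9 slots are needed, so at most 8 can be filled.
An assignment achieving 8: Apr 13→Okafor, Apr 14→Okafor+Quispe, Apr 15→Quispe+Reyes, Apr 16→Kapoor+Quispe, Apr 17→Reyes.
Loads: Kapoor 1/1, Okafor 2/2, Quispe 3/3, Reyes 2/2.

8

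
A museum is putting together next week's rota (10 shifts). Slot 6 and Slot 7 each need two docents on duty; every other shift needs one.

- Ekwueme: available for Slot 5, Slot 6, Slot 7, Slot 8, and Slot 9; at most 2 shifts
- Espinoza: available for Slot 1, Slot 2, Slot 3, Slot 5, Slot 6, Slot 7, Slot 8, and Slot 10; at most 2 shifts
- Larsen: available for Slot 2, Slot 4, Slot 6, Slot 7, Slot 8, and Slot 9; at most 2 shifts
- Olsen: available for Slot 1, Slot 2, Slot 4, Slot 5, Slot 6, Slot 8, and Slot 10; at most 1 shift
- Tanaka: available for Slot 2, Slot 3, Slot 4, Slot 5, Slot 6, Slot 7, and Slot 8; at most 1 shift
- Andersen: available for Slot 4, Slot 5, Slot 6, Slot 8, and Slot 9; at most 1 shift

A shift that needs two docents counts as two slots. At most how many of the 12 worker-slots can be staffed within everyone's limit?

9

Total capacity across all docents is 2+2+2+1+1+1 = 9, and 12 slots are needed, so at most 9 can be filled.
An assignment achieving 9: Slot 1→Espinoza, Slot 2→Larsen, Slot 3→Espinoza, Slot 4→Larsen, Slot 5→Andersen, Slot 7→Ekwueme+Tanaka, Slot 9→Ekwueme, Slot 10→Olsen.
Loads: Ekwueme 2/2, Espinoza 2/2, Larsen 2/2, Olsen 1/1, Tanaka 1/1, Andersen 1/1.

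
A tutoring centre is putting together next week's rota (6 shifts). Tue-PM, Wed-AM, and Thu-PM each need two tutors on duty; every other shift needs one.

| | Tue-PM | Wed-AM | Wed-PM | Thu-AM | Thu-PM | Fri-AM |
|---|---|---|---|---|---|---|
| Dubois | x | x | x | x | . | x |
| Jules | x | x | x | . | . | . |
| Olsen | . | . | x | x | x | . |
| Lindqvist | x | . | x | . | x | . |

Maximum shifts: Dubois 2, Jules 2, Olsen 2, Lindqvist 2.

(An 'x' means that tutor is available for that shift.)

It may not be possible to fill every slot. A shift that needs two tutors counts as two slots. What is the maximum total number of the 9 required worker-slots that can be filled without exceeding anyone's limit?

8

Total capacity across all tutors is 2+2+2+2 = 8, and 9 slots are needed, so at most 8 can be filled.
An assignment achieving 8: Tue-PM→Jules+Lindqvist, Wed-AM→Dubois+Jules, Thu-AM→Olsen, Thu-PM→Olsen+Lindqvist, Fri-AM→Dubois.
Loads: Dubois 2/2, Jules 2/2, Olsen 2/2, Lindqvist 2/2.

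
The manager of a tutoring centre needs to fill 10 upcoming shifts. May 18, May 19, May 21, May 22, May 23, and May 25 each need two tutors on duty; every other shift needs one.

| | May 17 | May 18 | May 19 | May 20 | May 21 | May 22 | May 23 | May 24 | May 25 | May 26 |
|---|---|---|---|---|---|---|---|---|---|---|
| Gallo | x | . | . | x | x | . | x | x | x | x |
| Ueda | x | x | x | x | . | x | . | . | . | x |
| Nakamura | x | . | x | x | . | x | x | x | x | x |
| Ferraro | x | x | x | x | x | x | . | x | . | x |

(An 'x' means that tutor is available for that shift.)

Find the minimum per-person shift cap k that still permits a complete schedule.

With 4 tutors and 16 worker-slots to fill, someone must work at least ⌈16/4⌉ = 4 shifts, so k ≥ 4.
k = 4 works: May 17→Ueda, May 18→Ueda+Ferraro, May 19→Ueda+Nakamura, May 20→Ferraro, May 21→Gallo+Ferraro, May 22→Ueda+Nakamura, May 23→Gallo+Nakamura, May 24→Gallo, May 25→Gallo+Nakamura, May 26→Ferraro.
Loads: Gallo 4, Ueda 4, Nakamura 4, Ferraro 4 — all ≤ 4.

4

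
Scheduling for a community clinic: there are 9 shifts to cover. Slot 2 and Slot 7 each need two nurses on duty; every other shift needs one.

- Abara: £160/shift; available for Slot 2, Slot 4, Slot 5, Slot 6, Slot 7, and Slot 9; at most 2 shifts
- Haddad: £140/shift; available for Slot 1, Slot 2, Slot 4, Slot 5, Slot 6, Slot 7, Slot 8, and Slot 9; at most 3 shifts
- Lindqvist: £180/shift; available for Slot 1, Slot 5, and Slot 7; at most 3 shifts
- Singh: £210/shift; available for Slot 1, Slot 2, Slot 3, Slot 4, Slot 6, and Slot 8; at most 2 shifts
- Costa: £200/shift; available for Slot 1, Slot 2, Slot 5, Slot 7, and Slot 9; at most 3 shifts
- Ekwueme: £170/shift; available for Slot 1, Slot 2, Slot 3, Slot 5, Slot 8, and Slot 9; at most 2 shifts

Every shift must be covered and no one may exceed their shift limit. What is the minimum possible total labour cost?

Picking the cheapest available nurse for each shift independently would cost £1610, but that ignores the shift limits.
An optimal schedule: Slot 1→Lindqvist, Slot 2→Ekwueme+Costa, Slot 3→Ekwueme, Slot 4→Haddad, Slot 5→Lindqvist, Slot 6→Haddad, Slot 7→Abara+Lindqvist, Slot 8→Haddad, Slot 9→Abara.
Total: 180 + 170 + 200 + 170 + 140 + 180 + 140 + 160 + 180 + 140 + 160 = £1820.

£1820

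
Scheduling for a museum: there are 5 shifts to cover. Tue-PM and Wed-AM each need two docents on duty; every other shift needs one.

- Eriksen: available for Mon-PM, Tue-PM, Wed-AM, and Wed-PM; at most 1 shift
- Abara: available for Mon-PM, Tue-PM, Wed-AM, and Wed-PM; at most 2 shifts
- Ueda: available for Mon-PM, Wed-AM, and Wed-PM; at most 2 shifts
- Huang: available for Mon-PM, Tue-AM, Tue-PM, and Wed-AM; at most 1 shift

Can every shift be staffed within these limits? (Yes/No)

No

Shifts {Mon-PM, Tue-AM, Tue-PM, Wed-AM, Wed-PM} need 7 worker-slots in total, but the docents available for any of those shifts (Eriksen, Abara, Ueda, and Huang) can supply at most 6 among them. So no valid schedule exists.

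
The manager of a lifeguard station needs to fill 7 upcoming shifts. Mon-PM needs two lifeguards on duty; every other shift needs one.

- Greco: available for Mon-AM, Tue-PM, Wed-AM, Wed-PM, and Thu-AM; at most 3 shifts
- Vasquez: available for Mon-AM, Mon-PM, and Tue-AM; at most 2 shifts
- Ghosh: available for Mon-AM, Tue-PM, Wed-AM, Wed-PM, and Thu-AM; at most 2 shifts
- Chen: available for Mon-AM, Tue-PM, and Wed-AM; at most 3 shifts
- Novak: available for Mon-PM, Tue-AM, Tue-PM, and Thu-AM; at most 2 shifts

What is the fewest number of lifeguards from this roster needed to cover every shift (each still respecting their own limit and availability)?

8 slots to fill and no one can take more than 3, so at least ⌈8/3⌉ = 3 lifeguards are needed.
No set of 3 lifeguards can cover every shift (each such set leaves at least one shift with no one available or exceeds a cap).
Greco, Vasquez, Ghosh, and Novak alone can cover everything: Mon-AM→Greco, Mon-PM→Vasquez+Novak, Tue-AM→Vasquez, Tue-PM→Ghosh, Wed-AM→Greco, Wed-PM→Greco, Thu-AM→Ghosh.

4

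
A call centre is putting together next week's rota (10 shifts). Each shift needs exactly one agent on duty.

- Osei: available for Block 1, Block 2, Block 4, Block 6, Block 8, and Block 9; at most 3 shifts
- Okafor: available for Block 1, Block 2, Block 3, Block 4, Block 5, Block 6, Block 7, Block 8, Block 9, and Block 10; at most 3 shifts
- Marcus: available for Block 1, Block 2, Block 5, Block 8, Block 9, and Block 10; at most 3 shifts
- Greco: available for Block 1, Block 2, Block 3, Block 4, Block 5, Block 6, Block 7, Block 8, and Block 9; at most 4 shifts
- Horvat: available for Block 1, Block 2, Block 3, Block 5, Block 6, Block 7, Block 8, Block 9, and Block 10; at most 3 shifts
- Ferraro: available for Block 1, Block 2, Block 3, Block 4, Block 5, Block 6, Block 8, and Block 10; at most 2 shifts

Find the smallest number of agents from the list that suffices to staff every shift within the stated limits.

3

10 slots to fill and no one can take more than 4, so at least ⌈10/4⌉ = 3 agents are needed.
Osei, Okafor, and Greco alone can cover everything: Block 1→Osei, Block 2→Osei, Block 3→Okafor, Block 4→Osei, Block 5→Okafor, Block 6→Greco, Block 7→Greco, Block 8→Greco, Block 9→Greco, Block 10→Okafor.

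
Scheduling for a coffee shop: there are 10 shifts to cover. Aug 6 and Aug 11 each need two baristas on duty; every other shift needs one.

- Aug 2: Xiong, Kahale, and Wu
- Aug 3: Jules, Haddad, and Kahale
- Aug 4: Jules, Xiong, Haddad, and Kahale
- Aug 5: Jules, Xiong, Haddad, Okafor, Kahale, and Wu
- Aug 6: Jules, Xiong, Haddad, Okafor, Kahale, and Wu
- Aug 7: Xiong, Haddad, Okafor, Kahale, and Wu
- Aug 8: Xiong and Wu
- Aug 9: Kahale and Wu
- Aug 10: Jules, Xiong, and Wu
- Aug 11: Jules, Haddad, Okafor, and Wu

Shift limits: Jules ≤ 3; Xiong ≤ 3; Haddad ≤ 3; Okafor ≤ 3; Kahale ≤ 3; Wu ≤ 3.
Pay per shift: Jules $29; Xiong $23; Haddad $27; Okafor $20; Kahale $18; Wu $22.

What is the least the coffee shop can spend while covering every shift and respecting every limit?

Picking the cheapest available barista for each shift independently would cost $232, but that ignores the shift limits.
An optimal schedule: Aug 2→Kahale, Aug 3→Kahale, Aug 4→Xiong, Aug 5→Xiong, Aug 6→Okafor+Xiong, Aug 7→Okafor, Aug 8→Wu, Aug 9→Kahale, Aug 10→Wu, Aug 11→Okafor+Wu.
Total: 18 + 18 + 23 + 23 + 20 + 23 + 20 + 22 + 18 + 22 + 20 + 22 = $249.

$249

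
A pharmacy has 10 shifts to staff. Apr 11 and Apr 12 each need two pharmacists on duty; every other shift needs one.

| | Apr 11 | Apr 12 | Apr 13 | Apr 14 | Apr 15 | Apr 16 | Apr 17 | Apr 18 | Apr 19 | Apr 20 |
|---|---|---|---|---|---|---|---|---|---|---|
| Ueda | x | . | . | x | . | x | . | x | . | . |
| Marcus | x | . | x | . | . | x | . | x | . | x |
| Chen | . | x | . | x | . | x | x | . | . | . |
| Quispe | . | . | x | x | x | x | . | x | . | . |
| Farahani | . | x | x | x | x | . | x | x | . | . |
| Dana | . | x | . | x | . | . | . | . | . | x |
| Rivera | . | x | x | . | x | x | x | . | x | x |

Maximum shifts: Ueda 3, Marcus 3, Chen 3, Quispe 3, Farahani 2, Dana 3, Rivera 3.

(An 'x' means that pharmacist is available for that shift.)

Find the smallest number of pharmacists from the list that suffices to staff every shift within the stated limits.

12 slots to fill and no one can take more than 3, so at least ⌈12/3⌉ = 4 pharmacists are needed.
Ueda, Marcus, Chen, and Rivera alone can cover everything: Apr 11→Ueda+Marcus, Apr 12→Chen+Rivera, Apr 13→Marcus, Apr 14→Ueda, Apr 15→Rivera, Apr 16→Chen, Apr 17→Chen, Apr 18→Ueda, Apr 19→Rivera, Apr 20→Marcus.

4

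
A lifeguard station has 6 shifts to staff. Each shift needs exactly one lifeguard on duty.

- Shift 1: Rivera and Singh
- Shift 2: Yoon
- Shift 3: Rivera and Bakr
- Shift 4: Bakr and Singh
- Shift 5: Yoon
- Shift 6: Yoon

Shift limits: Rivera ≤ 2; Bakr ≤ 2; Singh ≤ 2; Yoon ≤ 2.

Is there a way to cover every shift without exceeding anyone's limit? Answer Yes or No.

Total capacity is 8 and 6 slots are needed, so capacity alone doesn't rule it out.
Shifts {Shift 2, Shift 5, Shift 6} need 3 worker-slots in total, but the lifeguards available for any of those shifts (Yoon) can supply at most 2 among them. So no valid schedule exists.

No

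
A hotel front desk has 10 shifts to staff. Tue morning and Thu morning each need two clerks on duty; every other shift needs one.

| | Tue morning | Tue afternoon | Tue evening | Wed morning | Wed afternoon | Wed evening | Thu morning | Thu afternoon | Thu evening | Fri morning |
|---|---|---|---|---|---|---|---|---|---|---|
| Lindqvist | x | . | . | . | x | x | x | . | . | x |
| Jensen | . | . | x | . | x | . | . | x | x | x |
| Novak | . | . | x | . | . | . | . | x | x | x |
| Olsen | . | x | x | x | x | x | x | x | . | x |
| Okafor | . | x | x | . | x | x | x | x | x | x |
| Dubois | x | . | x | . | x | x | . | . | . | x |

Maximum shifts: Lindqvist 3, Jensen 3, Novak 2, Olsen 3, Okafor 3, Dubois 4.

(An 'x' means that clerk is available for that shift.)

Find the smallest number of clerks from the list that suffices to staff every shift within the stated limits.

12 slots to fill and no one can take more than 4, so at least ⌈12/4⌉ = 3 clerks are needed.
Any 3 clerks together have capacity at most 4+3+3 = 10 < 12 slots, so 3 can never suffice.
Lindqvist, Jensen, Olsen, and Dubois alone can cover everything: Tue morning→Lindqvist+Dubois, Tue afternoon→Olsen, Tue evening→Jensen, Wed morning→Olsen, Wed afternoon→Dubois, Wed evening→Lindqvist, Thu morning→Lindqvist+Olsen, Thu afternoon→Jensen, Thu evening→Jensen, Fri morning→Dubois.

4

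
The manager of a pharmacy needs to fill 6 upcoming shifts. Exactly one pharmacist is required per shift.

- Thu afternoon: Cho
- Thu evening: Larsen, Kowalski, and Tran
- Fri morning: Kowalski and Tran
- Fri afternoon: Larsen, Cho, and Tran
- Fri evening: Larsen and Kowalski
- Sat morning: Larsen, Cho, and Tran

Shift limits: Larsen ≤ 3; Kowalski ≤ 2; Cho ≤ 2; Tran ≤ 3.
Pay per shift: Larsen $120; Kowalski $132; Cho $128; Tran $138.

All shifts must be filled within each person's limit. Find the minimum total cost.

$748

Thu afternoon can only be covered by Cho, so that assignment is forced.
Picking the cheapest available pharmacist for each shift independently would cost $740, but that ignores the shift limits.
An optimal schedule: Thu afternoon→Cho, Thu evening→Larsen, Fri morning→Kowalski, Fri afternoon→Larsen, Fri evening→Larsen, Sat morning→Cho.
Total: 128 + 120 + 132 + 120 + 120 + 128 = $748.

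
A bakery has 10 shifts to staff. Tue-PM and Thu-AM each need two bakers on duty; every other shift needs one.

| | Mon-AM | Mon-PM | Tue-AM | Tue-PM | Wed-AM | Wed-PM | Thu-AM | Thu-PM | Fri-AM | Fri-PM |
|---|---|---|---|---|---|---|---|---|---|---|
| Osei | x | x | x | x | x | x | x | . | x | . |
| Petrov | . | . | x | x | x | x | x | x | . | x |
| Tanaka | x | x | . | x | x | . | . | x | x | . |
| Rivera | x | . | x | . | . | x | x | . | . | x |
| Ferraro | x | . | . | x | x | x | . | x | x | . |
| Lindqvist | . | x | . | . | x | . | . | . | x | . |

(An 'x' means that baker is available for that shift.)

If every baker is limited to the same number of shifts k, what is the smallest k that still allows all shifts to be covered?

With 6 bakers and 12 worker-slots to fill, someone must work at least ⌈12/6⌉ = 2 shifts, so k ≥ 2.
k = 2 works: Mon-AM→Rivera, Mon-PM→Osei, Tue-AM→Osei, Tue-PM→Tanaka+Ferraro, Wed-AM→Lindqvist, Wed-PM→Ferraro, Thu-AM→Petrov+Rivera, Thu-PM→Tanaka, Fri-AM→Lindqvist, Fri-PM→Petrov.
Loads: Osei 2, Petrov 2, Tanaka 2, Rivera 2, Ferraro 2, Lindqvist 2 — all ≤ 2.

2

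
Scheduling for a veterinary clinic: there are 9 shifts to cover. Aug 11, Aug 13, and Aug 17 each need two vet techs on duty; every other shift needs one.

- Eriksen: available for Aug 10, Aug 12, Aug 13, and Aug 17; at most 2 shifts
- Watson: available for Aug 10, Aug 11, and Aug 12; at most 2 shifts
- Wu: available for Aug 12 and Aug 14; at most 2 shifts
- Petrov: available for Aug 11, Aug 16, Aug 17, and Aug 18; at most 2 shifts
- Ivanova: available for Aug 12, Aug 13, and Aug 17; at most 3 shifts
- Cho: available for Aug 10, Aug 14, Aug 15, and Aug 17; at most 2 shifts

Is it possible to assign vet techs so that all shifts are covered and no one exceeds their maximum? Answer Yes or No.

No

Total capacity is 13 and 12 slots are needed, so capacity alone doesn't rule it out.
Shifts {Aug 11, Aug 16, Aug 18} need 4 worker-slots in total, but the vet techs available for any of those shifts (Watson and Petrov) can supply at most 3 among them. So no valid schedule exists.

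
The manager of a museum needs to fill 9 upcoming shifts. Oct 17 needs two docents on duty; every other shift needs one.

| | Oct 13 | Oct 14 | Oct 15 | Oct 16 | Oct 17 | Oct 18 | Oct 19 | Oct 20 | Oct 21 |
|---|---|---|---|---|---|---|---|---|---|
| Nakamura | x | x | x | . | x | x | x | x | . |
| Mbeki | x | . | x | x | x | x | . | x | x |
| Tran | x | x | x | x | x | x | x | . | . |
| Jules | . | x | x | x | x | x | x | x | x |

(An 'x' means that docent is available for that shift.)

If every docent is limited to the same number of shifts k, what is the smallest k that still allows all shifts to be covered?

3

With 4 docents and 10 worker-slots to fill, someone must work at least ⌈10/4⌉ = 3 shifts, so k ≥ 3.
k = 3 works: Oct 13→Nakamura, Oct 14→Nakamura, Oct 15→Tran, Oct 16→Mbeki, Oct 17→Tran+Jules, Oct 18→Tran, Oct 19→Nakamura, Oct 20→Mbeki, Oct 21→Mbeki.
Loads: Nakamura 3, Mbeki 3, Tran 3, Jules 1 — all ≤ 3.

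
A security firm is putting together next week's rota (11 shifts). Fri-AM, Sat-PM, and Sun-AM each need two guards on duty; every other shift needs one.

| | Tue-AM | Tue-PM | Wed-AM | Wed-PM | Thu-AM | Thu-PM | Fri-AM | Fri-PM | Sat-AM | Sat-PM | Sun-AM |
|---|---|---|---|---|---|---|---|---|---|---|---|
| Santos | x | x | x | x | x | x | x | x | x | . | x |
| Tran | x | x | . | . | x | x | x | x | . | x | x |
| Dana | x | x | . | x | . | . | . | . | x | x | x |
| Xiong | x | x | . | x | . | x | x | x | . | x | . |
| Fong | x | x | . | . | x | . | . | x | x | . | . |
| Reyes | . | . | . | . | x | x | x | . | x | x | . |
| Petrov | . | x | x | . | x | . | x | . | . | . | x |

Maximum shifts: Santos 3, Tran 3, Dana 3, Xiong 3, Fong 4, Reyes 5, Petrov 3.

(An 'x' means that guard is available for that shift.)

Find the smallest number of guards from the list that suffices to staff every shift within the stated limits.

4

14 slots to fill and no one can take more than 5, so at least ⌈14/5⌉ = 3 guards are needed.
Any 3 guards together have capacity at most 5+4+3 = 12 < 14 slots, so 3 can never suffice.
Santos, Tran, Dana, and Reyes alone can cover everything: Tue-AM→Tran, Tue-PM→Dana, Wed-AM→Santos, Wed-PM→Santos, Thu-AM→Reyes, Thu-PM→Reyes, Fri-AM→Tran+Reyes, Fri-PM→Santos, Sat-AM→Reyes, Sat-PM→Dana+Reyes, Sun-AM→Tran+Dana.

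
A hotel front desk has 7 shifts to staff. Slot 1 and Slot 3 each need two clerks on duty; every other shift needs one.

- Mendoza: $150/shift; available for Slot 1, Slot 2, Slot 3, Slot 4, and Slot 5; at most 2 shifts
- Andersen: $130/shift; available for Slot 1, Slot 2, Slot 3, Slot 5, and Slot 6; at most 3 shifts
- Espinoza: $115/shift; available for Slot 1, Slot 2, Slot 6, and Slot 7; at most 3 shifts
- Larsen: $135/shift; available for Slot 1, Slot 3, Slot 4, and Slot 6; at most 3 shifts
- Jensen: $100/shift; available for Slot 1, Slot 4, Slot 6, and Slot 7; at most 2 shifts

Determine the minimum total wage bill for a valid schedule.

$1070

Picking the cheapest available clerk for each shift independently would cost $1025, but that ignores the shift limits.
An optimal schedule: Slot 1→Espinoza+Andersen, Slot 2→Espinoza, Slot 3→Andersen+Larsen, Slot 4→Jensen, Slot 5→Andersen, Slot 6→Espinoza, Slot 7→Jensen.
Total: 115 + 130 + 115 + 130 + 135 + 100 + 130 + 115 + 100 = $1070.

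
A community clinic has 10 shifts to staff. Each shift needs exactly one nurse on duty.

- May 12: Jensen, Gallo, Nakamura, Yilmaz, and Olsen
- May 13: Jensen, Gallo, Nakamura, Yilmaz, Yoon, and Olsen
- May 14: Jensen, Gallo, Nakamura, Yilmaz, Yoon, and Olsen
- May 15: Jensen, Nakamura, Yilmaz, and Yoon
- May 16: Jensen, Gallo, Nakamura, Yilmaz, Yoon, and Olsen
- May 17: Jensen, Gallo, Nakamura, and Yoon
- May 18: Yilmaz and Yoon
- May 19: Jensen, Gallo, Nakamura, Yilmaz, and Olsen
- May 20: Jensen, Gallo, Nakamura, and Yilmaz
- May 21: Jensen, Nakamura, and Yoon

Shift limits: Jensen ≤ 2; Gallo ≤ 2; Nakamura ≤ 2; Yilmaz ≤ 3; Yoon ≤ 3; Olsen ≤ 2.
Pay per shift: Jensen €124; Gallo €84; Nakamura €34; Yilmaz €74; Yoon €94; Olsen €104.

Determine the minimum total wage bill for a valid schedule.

Picking the cheapest available nurse for each shift independently would cost €380, but that ignores the shift limits.
An optimal schedule: May 12→Yilmaz, May 13→Yoon, May 14→Yoon, May 15→Nakamura, May 16→Yoon, May 17→Gallo, May 18→Yilmaz, May 19→Gallo, May 20→Yilmaz, May 21→Nakamura.
Total: 74 + 94 + 94 + 34 + 94 + 84 + 74 + 84 + 74 + 34 = €740.

€740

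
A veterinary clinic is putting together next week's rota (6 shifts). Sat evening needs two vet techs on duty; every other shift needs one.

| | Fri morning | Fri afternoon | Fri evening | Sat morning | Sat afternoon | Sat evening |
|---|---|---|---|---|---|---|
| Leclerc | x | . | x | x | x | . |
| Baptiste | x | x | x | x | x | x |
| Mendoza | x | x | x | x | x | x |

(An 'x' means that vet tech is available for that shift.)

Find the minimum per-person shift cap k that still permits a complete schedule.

3

With 3 vet techs and 7 worker-slots to fill, someone must work at least ⌈7/3⌉ = 3 shifts, so k ≥ 3.
k = 3 works: Fri morning→Leclerc, Fri afternoon→Baptiste, Fri evening→Leclerc, Sat morning→Leclerc, Sat afternoon→Baptiste, Sat evening→Baptiste+Mendoza.
Loads: Leclerc 3, Baptiste 3, Mendoza 1 — all ≤ 3.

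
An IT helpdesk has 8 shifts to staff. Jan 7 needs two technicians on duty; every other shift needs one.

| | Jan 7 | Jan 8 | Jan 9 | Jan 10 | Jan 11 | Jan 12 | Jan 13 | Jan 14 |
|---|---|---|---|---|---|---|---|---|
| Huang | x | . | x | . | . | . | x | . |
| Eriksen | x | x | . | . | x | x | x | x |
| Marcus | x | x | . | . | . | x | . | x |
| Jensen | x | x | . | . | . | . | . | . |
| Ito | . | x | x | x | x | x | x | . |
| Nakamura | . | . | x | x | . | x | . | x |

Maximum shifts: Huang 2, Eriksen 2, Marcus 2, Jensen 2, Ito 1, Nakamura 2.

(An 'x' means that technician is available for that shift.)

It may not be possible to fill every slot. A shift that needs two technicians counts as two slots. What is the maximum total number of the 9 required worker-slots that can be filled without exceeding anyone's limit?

Total capacity across all technicians is 2+2+2+2+1+2 = 11, and 9 slots are needed, so at most 9 can be filled.
An assignment achieving 9: Jan 7→Marcus+Jensen, Jan 8→Marcus, Jan 9→Huang, Jan 10→Ito, Jan 11→Eriksen, Jan 12→Nakamura, Jan 13→Huang, Jan 14→Eriksen.
Loads: Huang 2/2, Eriksen 2/2, Marcus 2/2, Jensen 1/2, Ito 1/1, Nakamura 1/2.

9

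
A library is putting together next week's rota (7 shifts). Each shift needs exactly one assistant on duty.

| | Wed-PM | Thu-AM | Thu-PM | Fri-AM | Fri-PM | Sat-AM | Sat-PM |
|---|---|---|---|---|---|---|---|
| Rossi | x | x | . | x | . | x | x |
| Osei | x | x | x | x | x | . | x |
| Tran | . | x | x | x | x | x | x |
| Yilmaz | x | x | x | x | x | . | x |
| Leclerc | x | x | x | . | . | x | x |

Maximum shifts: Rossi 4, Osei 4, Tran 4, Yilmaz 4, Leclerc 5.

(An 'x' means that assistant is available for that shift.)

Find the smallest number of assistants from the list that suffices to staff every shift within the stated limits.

7 slots to fill and no one can take more than 5, so at least ⌈7/5⌉ = 2 assistants are needed.
Rossi and Osei alone can cover everything: Wed-PM→Rossi, Thu-AM→Rossi, Thu-PM→Osei, Fri-AM→Rossi, Fri-PM→Osei, Sat-AM→Rossi, Sat-PM→Osei.

2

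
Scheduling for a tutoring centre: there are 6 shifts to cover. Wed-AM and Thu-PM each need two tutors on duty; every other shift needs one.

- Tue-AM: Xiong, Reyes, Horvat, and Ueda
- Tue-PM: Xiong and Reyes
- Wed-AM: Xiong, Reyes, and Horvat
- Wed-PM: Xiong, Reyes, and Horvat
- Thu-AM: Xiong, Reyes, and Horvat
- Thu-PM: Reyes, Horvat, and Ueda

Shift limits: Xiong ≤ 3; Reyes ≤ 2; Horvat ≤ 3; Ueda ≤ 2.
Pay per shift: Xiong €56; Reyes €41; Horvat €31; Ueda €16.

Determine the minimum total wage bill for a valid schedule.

€263

Picking the cheapest available tutor for each shift independently would cost €238, but that ignores the shift limits.
An optimal schedule: Tue-AM→Ueda, Tue-PM→Reyes, Wed-AM→Horvat+Reyes, Wed-PM→Horvat, Thu-AM→Xiong, Thu-PM→Ueda+Horvat.
Total: 16 + 41 + 31 + 41 + 31 + 56 + 16 + 31 = €263.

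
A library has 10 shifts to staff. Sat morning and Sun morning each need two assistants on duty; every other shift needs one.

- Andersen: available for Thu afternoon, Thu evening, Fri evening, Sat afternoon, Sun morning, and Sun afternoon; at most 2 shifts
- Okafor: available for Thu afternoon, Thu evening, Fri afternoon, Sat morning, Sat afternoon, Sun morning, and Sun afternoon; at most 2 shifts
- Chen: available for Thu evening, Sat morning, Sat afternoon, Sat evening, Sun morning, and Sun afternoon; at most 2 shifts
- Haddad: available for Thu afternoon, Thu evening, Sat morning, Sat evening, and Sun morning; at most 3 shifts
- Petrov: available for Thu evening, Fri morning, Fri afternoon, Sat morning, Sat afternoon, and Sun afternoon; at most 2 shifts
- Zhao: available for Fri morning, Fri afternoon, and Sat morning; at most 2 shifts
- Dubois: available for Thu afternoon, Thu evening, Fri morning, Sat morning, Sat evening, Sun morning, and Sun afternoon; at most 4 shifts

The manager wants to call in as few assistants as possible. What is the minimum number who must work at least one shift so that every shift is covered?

12 slots to fill and no one can take more than 4, so at least ⌈12/4⌉ = 3 assistants are needed.
Any 4 assistants together have capacity at most 4+3+2+2 = 11 < 12 slots, so 4 can never suffice.
Andersen, Okafor, Chen, Haddad, and Dubois alone can cover everything: Thu afternoon→Okafor, Thu evening→Haddad, Fri morning→Dubois, Fri afternoon→Okafor, Fri evening→Andersen, Sat morning→Haddad+Dubois, Sat afternoon→Andersen, Sat evening→Chen, Sun morning→Haddad+Dubois, Sun afternoon→Chen.

5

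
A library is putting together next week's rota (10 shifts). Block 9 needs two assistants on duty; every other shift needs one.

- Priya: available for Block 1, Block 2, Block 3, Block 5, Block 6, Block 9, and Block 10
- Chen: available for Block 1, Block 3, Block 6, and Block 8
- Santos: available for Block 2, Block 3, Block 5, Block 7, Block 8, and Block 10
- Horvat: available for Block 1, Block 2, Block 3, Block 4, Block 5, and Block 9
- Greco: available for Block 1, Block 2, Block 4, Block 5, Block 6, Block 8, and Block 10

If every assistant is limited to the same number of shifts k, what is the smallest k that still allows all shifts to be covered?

3

With 5 assistants and 11 worker-slots to fill, someone must work at least ⌈11/5⌉ = 3 shifts, so k ≥ 3.
k = 3 works: Block 1→Chen, Block 2→Santos, Block 3→Chen, Block 4→Horvat, Block 5→Santos, Block 6→Priya, Block 7→Santos, Block 8→Chen, Block 9→Priya+Horvat, Block 10→Priya.
Loads: Priya 3, Chen 3, Santos 3, Horvat 2, Greco 0 — all ≤ 3.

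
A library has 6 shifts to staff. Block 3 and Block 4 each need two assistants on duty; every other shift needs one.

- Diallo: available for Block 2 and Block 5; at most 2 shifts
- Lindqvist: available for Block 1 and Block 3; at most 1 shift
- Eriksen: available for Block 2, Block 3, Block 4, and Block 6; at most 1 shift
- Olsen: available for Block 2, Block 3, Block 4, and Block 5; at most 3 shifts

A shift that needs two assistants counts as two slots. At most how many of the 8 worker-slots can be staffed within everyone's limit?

Total capacity across all assistants is 2+1+1+3 = 7, and 8 slots are needed, so at most 7 can be filled.
Shifts {Block 4, Block 6} need 3 slots but only Eriksen and Olsen are available for them, supplying at most 2 — so at least 1 slot must go unfilled.
An assignment achieving 6: Block 1→Lindqvist, Block 2→Diallo, Block 3→Olsen, Block 4→Olsen, Block 5→Diallo, Block 6→Eriksen.
Loads: Diallo 2/2, Lindqvist 1/1, Eriksen 1/1, Olsen 2/3.

6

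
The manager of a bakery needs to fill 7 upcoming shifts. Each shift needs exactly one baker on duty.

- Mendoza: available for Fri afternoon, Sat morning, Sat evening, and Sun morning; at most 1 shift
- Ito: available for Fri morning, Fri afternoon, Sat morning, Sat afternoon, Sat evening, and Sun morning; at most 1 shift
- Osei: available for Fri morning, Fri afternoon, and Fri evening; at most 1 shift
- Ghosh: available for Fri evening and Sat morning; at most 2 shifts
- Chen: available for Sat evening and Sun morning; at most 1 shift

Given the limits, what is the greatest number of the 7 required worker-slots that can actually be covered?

Total capacity across all bakers is 1+1+1+2+1 = 6, and 7 slots are needed, so at most 6 can be filled.
An assignment achieving 6: Fri morning→Osei, Fri afternoon→Mendoza, Fri evening→Ghosh, Sat morning→Ghosh, Sat afternoon→Ito, Sat evening→Chen.
Loads: Mendoza 1/1, Ito 1/1, Osei 1/1, Ghosh 2/2, Chen 1/1.

6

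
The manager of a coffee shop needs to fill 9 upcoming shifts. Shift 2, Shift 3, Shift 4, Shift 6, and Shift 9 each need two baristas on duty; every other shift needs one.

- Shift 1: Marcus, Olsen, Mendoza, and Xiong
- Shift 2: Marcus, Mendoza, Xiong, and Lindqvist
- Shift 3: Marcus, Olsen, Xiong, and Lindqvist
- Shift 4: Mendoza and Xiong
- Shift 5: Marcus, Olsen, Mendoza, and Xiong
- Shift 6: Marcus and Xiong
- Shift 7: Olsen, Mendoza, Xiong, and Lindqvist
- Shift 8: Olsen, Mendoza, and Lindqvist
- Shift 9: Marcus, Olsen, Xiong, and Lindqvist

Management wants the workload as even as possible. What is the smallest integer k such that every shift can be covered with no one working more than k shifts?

3

With 5 baristas and 14 worker-slots to fill, someone must work at least ⌈14/5⌉ = 3 shifts, so k ≥ 3.
k = 3 works: Shift 1→Marcus, Shift 2→Mendoza+Lindqvist, Shift 3→Olsen+Lindqvist, Shift 4→Mendoza+Xiong, Shift 5→Marcus, Shift 6→Marcus+Xiong, Shift 7→Olsen, Shift 8→Olsen, Shift 9→Xiong+Lindqvist.
Loads: Marcus 3, Olsen 3, Mendoza 2, Xiong 3, Lindqvist 3 — all ≤ 3.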